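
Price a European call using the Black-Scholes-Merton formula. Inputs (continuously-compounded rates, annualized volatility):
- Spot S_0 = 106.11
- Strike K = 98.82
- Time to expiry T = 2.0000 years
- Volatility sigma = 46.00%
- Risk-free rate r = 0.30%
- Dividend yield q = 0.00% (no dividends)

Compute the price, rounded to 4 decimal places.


d1 = (ln(S/K) + (r - q + 0.5*sigma^2) * T) / (sigma * sqrt(T)) = 0.44390362
d2 = d1 - sigma * sqrt(T) = -0.20663462
exp(-rT) = 0.99401796; exp(-qT) = 1.00000000
C = S_0 * exp(-qT) * N(d1) - K * exp(-rT) * N(d2)
N(d1) = 0.67144387; N(d2) = 0.41814761
C = 106.1100 * 1.00000000 * 0.67144387 - 98.8200 * 0.99401796 * 0.41814761 = 30.1727

Answer: Price = 30.1727


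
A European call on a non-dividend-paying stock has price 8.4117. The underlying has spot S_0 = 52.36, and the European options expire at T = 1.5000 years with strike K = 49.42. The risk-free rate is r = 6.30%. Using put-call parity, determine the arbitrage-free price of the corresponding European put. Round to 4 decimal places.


Answer: Put price = 1.0154

Derivation:
Put-call parity: C - P = S_0 * exp(-qT) - K * exp(-rT).
S_0 * exp(-qT) = 52.3600 * 1.00000000 = 52.36000000
K * exp(-rT) = 49.4200 * 0.90982773 = 44.96368665
P = C - S*exp(-qT) + K*exp(-rT)
P = 8.4117 - 52.36000000 + 44.96368665 = 1.0154


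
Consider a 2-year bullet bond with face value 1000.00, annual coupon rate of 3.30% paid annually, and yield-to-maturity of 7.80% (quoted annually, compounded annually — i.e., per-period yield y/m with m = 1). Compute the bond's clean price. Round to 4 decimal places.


Answer: Price = 919.5325

Derivation:
Coupon per period c = face * coupon_rate / m = 33.000000
Periods per year m = 1; per-period yield y/m = 0.078000
Number of cashflows N = 2
Cashflows (t years, CF_t, discount factor 1/(1+y/m)^(m*t), PV):
  t = 1.0000: CF_t = 33.000000, DF = 0.927644, PV = 30.612245
  t = 2.0000: CF_t = 1033.000000, DF = 0.860523, PV = 888.920250
Price P = sum_t PV_t = 919.532495


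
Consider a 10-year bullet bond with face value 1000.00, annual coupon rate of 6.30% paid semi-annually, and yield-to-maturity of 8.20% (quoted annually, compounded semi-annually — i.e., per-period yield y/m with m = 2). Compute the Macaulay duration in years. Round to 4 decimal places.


Coupon per period c = face * coupon_rate / m = 31.500000
Periods per year m = 2; per-period yield y/m = 0.041000
Number of cashflows N = 20
Cashflows (t years, CF_t, discount factor 1/(1+y/m)^(m*t), PV):
  t = 0.5000: CF_t = 31.500000, DF = 0.960615, PV = 30.259366
  t = 1.0000: CF_t = 31.500000, DF = 0.922781, PV = 29.067595
  t = 1.5000: CF_t = 31.500000, DF = 0.886437, PV = 27.922761
  t = 2.0000: CF_t = 31.500000, DF = 0.851524, PV = 26.823018
  t = 2.5000: CF_t = 31.500000, DF = 0.817987, PV = 25.766588
  t = 3.0000: CF_t = 31.500000, DF = 0.785770, PV = 24.751765
  t = 3.5000: CF_t = 31.500000, DF = 0.754823, PV = 23.776912
  t = 4.0000: CF_t = 31.500000, DF = 0.725094, PV = 22.840453
  t = 4.5000: CF_t = 31.500000, DF = 0.696536, PV = 21.940877
  t = 5.0000: CF_t = 31.500000, DF = 0.669103, PV = 21.076731
  t = 5.5000: CF_t = 31.500000, DF = 0.642750, PV = 20.246620
  t = 6.0000: CF_t = 31.500000, DF = 0.617435, PV = 19.449203
  t = 6.5000: CF_t = 31.500000, DF = 0.593117, PV = 18.683192
  t = 7.0000: CF_t = 31.500000, DF = 0.569757, PV = 17.947350
  t = 7.5000: CF_t = 31.500000, DF = 0.547317, PV = 17.240490
  t = 8.0000: CF_t = 31.500000, DF = 0.525761, PV = 16.561470
  t = 8.5000: CF_t = 31.500000, DF = 0.505054, PV = 15.909193
  t = 9.0000: CF_t = 31.500000, DF = 0.485162, PV = 15.282606
  t = 9.5000: CF_t = 31.500000, DF = 0.466054, PV = 14.680698
  t = 10.0000: CF_t = 1031.500000, DF = 0.447698, PV = 461.800759
Price P = sum_t PV_t = 872.027646
Macaulay numerator sum_t t * PV_t:
  t * PV_t at t = 0.5000: 15.129683
  t * PV_t at t = 1.0000: 29.067595
  t * PV_t at t = 1.5000: 41.884142
  t * PV_t at t = 2.0000: 53.646035
  t * PV_t at t = 2.5000: 64.416469
  t * PV_t at t = 3.0000: 74.255296
  t * PV_t at t = 3.5000: 83.219191
  t * PV_t at t = 4.0000: 91.361813
  t * PV_t at t = 4.5000: 98.733948
  t * PV_t at t = 5.0000: 105.383656
  t * PV_t at t = 5.5000: 111.356409
  t * PV_t at t = 6.0000: 116.695215
  t * PV_t at t = 6.5000: 121.440746
  t * PV_t at t = 7.0000: 125.631452
  t * PV_t at t = 7.5000: 129.303677
  t * PV_t at t = 8.0000: 132.491760
  t * PV_t at t = 8.5000: 135.228141
  t * PV_t at t = 9.0000: 137.543456
  t * PV_t at t = 9.5000: 139.466627
  t * PV_t at t = 10.0000: 4618.007587
Macaulay duration D = (sum_t t * PV_t) / P = 6424.262899 / 872.027646 = 7.367040

Answer: Macaulay duration = 7.3670 years


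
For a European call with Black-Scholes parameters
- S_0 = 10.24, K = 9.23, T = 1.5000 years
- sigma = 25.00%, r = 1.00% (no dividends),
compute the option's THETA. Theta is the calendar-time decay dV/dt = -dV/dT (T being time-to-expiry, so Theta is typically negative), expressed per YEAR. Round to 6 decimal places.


d1 = 0.5412313208; d2 = 0.2350451030
phi(d1) = 0.3445885424; exp(-qT) = 1.0000000000; exp(-rT) = 0.9851119396
Theta = -S*exp(-qT)*phi(d1)*sigma/(2*sqrt(T)) - r*K*exp(-rT)*N(d2) + q*S*exp(-qT)*N(d1)
N(d1) = 0.7058259241; N(d2) = 0.5929131367; sqrt(T) = 1.2247448714
Term 1 = -10.2400 * 1.0000000000 * 0.3445885424 * 0.2500 / (2 * 1.2247448714) = -0.3601348694
Term 2 = -0.0100 * 9.2300 * 0.9851119396 * 0.5929131367 = -0.0539111203
Term 3 = 0 (no dividend yield, q = 0)
Theta = -0.3601348694 + (-0.0539111203) + (0.0000000000) = -0.414046

Answer: Theta = -0.414046


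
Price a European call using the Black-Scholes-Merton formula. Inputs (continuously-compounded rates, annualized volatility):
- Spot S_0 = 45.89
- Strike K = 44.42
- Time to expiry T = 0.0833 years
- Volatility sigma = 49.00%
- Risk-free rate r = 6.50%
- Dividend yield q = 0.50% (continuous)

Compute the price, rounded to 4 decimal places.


d1 = (ln(S/K) + (r - q + 0.5*sigma^2) * T) / (sigma * sqrt(T)) = 0.33626592
d2 = d1 - sigma * sqrt(T) = 0.19484340
exp(-rT) = 0.99460013; exp(-qT) = 0.99958359
C = S_0 * exp(-qT) * N(d1) - K * exp(-rT) * N(d2)
N(d1) = 0.63166483; N(d2) = 0.57724223
C = 45.8900 * 0.99958359 * 0.63166483 - 44.4200 * 0.99460013 * 0.57724223 = 3.4724

Answer: Price = 3.4724


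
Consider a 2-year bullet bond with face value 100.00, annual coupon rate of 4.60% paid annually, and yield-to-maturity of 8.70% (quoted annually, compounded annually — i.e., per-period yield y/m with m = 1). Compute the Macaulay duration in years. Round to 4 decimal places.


Coupon per period c = face * coupon_rate / m = 4.600000
Periods per year m = 1; per-period yield y/m = 0.087000
Number of cashflows N = 2
Cashflows (t years, CF_t, discount factor 1/(1+y/m)^(m*t), PV):
  t = 1.0000: CF_t = 4.600000, DF = 0.919963, PV = 4.231831
  t = 2.0000: CF_t = 104.600000, DF = 0.846332, PV = 88.526358
Price P = sum_t PV_t = 92.758188
Macaulay numerator sum_t t * PV_t:
  t * PV_t at t = 1.0000: 4.231831
  t * PV_t at t = 2.0000: 177.052715
Macaulay duration D = (sum_t t * PV_t) / P = 181.284546 / 92.758188 = 1.954378

Answer: Macaulay duration = 1.9544 years


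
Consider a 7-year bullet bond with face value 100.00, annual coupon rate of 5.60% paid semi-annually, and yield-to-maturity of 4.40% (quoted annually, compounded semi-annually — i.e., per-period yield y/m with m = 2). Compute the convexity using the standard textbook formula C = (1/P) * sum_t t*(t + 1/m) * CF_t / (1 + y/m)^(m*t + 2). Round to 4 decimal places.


Coupon per period c = face * coupon_rate / m = 2.800000
Periods per year m = 2; per-period yield y/m = 0.022000
Number of cashflows N = 14
Cashflows (t years, CF_t, discount factor 1/(1+y/m)^(m*t), PV):
  t = 0.5000: CF_t = 2.800000, DF = 0.978474, PV = 2.739726
  t = 1.0000: CF_t = 2.800000, DF = 0.957411, PV = 2.680750
  t = 1.5000: CF_t = 2.800000, DF = 0.936801, PV = 2.623043
  t = 2.0000: CF_t = 2.800000, DF = 0.916635, PV = 2.566578
  t = 2.5000: CF_t = 2.800000, DF = 0.896903, PV = 2.511329
  t = 3.0000: CF_t = 2.800000, DF = 0.877596, PV = 2.457269
  t = 3.5000: CF_t = 2.800000, DF = 0.858704, PV = 2.404373
  t = 4.0000: CF_t = 2.800000, DF = 0.840220, PV = 2.352615
  t = 4.5000: CF_t = 2.800000, DF = 0.822133, PV = 2.301972
  t = 5.0000: CF_t = 2.800000, DF = 0.804435, PV = 2.252418
  t = 5.5000: CF_t = 2.800000, DF = 0.787119, PV = 2.203932
  t = 6.0000: CF_t = 2.800000, DF = 0.770175, PV = 2.156489
  t = 6.5000: CF_t = 2.800000, DF = 0.753596, PV = 2.110068
  t = 7.0000: CF_t = 102.800000, DF = 0.737373, PV = 75.801984
Price P = sum_t PV_t = 107.162544
Convexity numerator sum_t t*(t + 1/m) * CF_t / (1+y/m)^(m*t + 2):
  t = 0.5000: term = 1.311521
  t = 1.0000: term = 3.849867
  t = 1.5000: term = 7.533986
  t = 2.0000: term = 12.286344
  t = 2.5000: term = 18.032794
  t = 3.0000: term = 24.702458
  t = 3.5000: term = 32.227603
  t = 4.0000: term = 40.543532
  t = 4.5000: term = 49.588469
  t = 5.0000: term = 59.303452
  t = 5.5000: term = 69.632234
  t = 6.0000: term = 80.521174
  t = 6.5000: term = 91.919148
  t = 7.0000: term = 3810.115010
Convexity = (1/P) * sum = 4301.567591 / 107.162544 = 40.140589

Answer: Convexity = 40.1406


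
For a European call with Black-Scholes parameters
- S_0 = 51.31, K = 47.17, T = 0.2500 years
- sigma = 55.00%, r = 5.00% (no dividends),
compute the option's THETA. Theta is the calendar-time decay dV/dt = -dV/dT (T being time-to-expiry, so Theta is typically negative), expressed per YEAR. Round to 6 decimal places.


Answer: Theta = -11.352102

Derivation:
d1 = 0.4888729733; d2 = 0.2138729733
phi(d1) = 0.3540075901; exp(-qT) = 1.0000000000; exp(-rT) = 0.9875778005
Theta = -S*exp(-qT)*phi(d1)*sigma/(2*sqrt(T)) - r*K*exp(-rT)*N(d2) + q*S*exp(-qT)*N(d1)
N(d1) = 0.6875341846; N(d2) = 0.5846769416; sqrt(T) = 0.5000000000
Term 1 = -51.3100 * 1.0000000000 * 0.3540075901 * 0.5500 / (2 * 0.5000000000) = -9.9902711964
Term 2 = -0.0500 * 47.1700 * 0.9875778005 * 0.5846769416 = -1.3618308435
Term 3 = 0 (no dividend yield, q = 0)
Theta = -9.9902711964 + (-1.3618308435) + (0.0000000000) = -11.352102


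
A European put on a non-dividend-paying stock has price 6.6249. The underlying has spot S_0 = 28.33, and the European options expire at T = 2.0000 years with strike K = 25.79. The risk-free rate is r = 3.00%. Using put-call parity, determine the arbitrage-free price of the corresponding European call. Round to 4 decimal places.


Answer: Call price = 10.6668

Derivation:
Put-call parity: C - P = S_0 * exp(-qT) - K * exp(-rT).
S_0 * exp(-qT) = 28.3300 * 1.00000000 = 28.33000000
K * exp(-rT) = 25.7900 * 0.94176453 = 24.28810732
C = P + S*exp(-qT) - K*exp(-rT)
C = 6.6249 + 28.33000000 - 24.28810732 = 10.6668


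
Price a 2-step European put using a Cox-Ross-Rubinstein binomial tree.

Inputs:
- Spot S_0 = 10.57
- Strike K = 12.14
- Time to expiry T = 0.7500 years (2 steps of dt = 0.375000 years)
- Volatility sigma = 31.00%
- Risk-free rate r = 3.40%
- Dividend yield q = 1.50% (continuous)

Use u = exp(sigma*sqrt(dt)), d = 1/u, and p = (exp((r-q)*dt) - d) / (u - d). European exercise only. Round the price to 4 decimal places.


dt = T/N = 0.375000
u = exp(sigma*sqrt(dt)) = 1.209051; d = 1/u = 0.827095
p = (exp((r-q)*dt) - d) / (u - d) = 0.471404
Discount per step: exp(-r*dt) = 0.987331
Stock lattice S(k, i) with i counting down-moves:
  k=0: S(0,0) = 10.5700
  k=1: S(1,0) = 12.7797; S(1,1) = 8.7424
  k=2: S(2,0) = 15.4513; S(2,1) = 10.5700; S(2,2) = 7.2308
Terminal payoffs V(N, i) = max(K - S_T, 0):
  V(2,0) = 0.000000; V(2,1) = 1.570000; V(2,2) = 4.909206
Backward induction: V(k, i) = exp(-r*dt) * [p * V(k+1, i) + (1-p) * V(k+1, i+1)].
  V(1,0) = exp(-r*dt) * [p*0.000000 + (1-p)*1.570000] = 0.819382
  V(1,1) = exp(-r*dt) * [p*1.570000 + (1-p)*4.909206] = 3.292839
  V(0,0) = exp(-r*dt) * [p*0.819382 + (1-p)*3.292839] = 2.099897

Answer: Price = V(0,0) = 2.0999


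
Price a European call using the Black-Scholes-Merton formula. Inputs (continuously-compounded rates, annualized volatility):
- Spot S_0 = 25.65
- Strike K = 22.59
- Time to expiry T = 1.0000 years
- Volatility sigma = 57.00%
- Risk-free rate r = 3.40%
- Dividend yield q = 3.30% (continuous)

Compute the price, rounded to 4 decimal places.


d1 = (ln(S/K) + (r - q + 0.5*sigma^2) * T) / (sigma * sqrt(T)) = 0.50962498
d2 = d1 - sigma * sqrt(T) = -0.06037502
exp(-rT) = 0.96657150; exp(-qT) = 0.96753856
C = S_0 * exp(-qT) * N(d1) - K * exp(-rT) * N(d2)
N(d1) = 0.69484289; N(d2) = 0.47592848
C = 25.6500 * 0.96753856 * 0.69484289 - 22.5900 * 0.96657150 * 0.47592848 = 6.8523

Answer: Price = 6.8523


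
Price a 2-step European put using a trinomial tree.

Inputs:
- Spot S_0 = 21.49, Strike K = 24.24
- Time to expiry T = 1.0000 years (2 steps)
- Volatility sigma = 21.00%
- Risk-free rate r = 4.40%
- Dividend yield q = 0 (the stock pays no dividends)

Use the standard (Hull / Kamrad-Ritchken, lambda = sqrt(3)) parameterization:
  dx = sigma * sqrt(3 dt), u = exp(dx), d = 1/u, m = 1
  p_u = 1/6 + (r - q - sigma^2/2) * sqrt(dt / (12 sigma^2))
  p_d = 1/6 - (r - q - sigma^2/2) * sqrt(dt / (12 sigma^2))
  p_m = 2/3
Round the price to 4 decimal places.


dt = T/N = 0.500000; dx = sigma*sqrt(3*dt) = 0.257196
u = exp(dx) = 1.293299; d = 1/u = 0.773216
p_u = 0.188002, p_m = 0.666667, p_d = 0.145331
Discount per step: exp(-r*dt) = 0.978240
Stock lattice S(k, j) with j the centered position index:
  k=0: S(0,+0) = 21.4900
  k=1: S(1,-1) = 16.6164; S(1,+0) = 21.4900; S(1,+1) = 27.7930
  k=2: S(2,-2) = 12.8481; S(2,-1) = 16.6164; S(2,+0) = 21.4900; S(2,+1) = 27.7930; S(2,+2) = 35.9447
Terminal payoffs V(N, j) = max(K - S_T, 0):
  V(2,-2) = 11.391914; V(2,-1) = 7.623581; V(2,+0) = 2.750000; V(2,+1) = 0.000000; V(2,+2) = 0.000000
Backward induction: V(k, j) = exp(-r*dt) * [p_u * V(k+1, j+1) + p_m * V(k+1, j) + p_d * V(k+1, j-1)]
  V(1,-1) = exp(-r*dt) * [p_u*2.750000 + p_m*7.623581 + p_d*11.391914] = 7.097124
  V(1,+0) = exp(-r*dt) * [p_u*0.000000 + p_m*2.750000 + p_d*7.623581] = 2.877273
  V(1,+1) = exp(-r*dt) * [p_u*0.000000 + p_m*0.000000 + p_d*2.750000] = 0.390963
  V(0,+0) = exp(-r*dt) * [p_u*0.390963 + p_m*2.877273 + p_d*7.097124] = 2.957333

Answer: Price = V(0,0) = 2.9573


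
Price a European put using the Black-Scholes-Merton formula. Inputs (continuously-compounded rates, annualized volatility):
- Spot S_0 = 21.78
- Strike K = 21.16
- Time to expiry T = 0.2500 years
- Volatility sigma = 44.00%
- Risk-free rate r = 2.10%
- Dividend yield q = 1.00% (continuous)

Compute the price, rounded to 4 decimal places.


d1 = (ln(S/K) + (r - q + 0.5*sigma^2) * T) / (sigma * sqrt(T)) = 0.25377050
d2 = d1 - sigma * sqrt(T) = 0.03377050
exp(-rT) = 0.99476376; exp(-qT) = 0.99750312
P = K * exp(-rT) * N(-d2) - S_0 * exp(-qT) * N(-d1)
N(-d1) = 0.39983643; N(-d2) = 0.48653008
P = 21.1600 * 0.99476376 * 0.48653008 - 21.7800 * 0.99750312 * 0.39983643 = 1.5544

Answer: Price = 1.5544


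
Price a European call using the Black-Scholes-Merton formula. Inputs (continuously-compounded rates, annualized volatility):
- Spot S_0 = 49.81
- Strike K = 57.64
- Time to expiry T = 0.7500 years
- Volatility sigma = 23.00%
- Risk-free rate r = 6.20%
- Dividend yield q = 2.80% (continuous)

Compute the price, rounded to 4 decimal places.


d1 = (ln(S/K) + (r - q + 0.5*sigma^2) * T) / (sigma * sqrt(T)) = -0.50537479
d2 = d1 - sigma * sqrt(T) = -0.70456064
exp(-rT) = 0.95456456; exp(-qT) = 0.97921896
C = S_0 * exp(-qT) * N(d1) - K * exp(-rT) * N(d2)
N(d1) = 0.30664781; N(d2) = 0.24054185
C = 49.8100 * 0.97921896 * 0.30664781 - 57.6400 * 0.95456456 * 0.24054185 = 1.7218

Answer: Price = 1.7218


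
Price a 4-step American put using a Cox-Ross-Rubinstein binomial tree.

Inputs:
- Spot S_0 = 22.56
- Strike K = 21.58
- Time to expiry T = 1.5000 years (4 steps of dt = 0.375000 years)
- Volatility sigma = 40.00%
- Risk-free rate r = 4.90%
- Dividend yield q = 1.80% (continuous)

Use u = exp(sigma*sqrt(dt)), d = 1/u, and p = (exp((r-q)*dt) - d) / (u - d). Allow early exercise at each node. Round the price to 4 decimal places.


dt = T/N = 0.375000
u = exp(sigma*sqrt(dt)) = 1.277556; d = 1/u = 0.782744
p = (exp((r-q)*dt) - d) / (u - d) = 0.462698
Discount per step: exp(-r*dt) = 0.981793
Stock lattice S(k, i) with i counting down-moves:
  k=0: S(0,0) = 22.5600
  k=1: S(1,0) = 28.8217; S(1,1) = 17.6587
  k=2: S(2,0) = 36.8213; S(2,1) = 22.5600; S(2,2) = 13.8223
  k=3: S(3,0) = 47.0413; S(3,1) = 28.8217; S(3,2) = 17.6587; S(3,3) = 10.8193
  k=4: S(4,0) = 60.0979; S(4,1) = 36.8213; S(4,2) = 22.5600; S(4,3) = 13.8223; S(4,4) = 8.4687
Terminal payoffs V(N, i) = max(K - S_T, 0):
  V(4,0) = 0.000000; V(4,1) = 0.000000; V(4,2) = 0.000000; V(4,3) = 7.757738; V(4,4) = 13.111253
Backward induction: V(k, i) = exp(-r*dt) * [p * V(k+1, i) + (1-p) * V(k+1, i+1)]; then take max(V_cont, immediate exercise) for American.
  V(3,0) = exp(-r*dt) * [p*0.000000 + (1-p)*0.000000] = 0.000000; exercise = 0.000000; V(3,0) = max -> 0.000000
  V(3,1) = exp(-r*dt) * [p*0.000000 + (1-p)*0.000000] = 0.000000; exercise = 0.000000; V(3,1) = max -> 0.000000
  V(3,2) = exp(-r*dt) * [p*0.000000 + (1-p)*7.757738] = 4.092356; exercise = 3.921285; V(3,2) = max -> 4.092356
  V(3,3) = exp(-r*dt) * [p*7.757738 + (1-p)*13.111253] = 10.440574; exercise = 10.760701; V(3,3) = max -> 10.760701
  V(2,0) = exp(-r*dt) * [p*0.000000 + (1-p)*0.000000] = 0.000000; exercise = 0.000000; V(2,0) = max -> 0.000000
  V(2,1) = exp(-r*dt) * [p*0.000000 + (1-p)*4.092356] = 2.158797; exercise = 0.000000; V(2,1) = max -> 2.158797
  V(2,2) = exp(-r*dt) * [p*4.092356 + (1-p)*10.760701] = 7.535526; exercise = 7.757738; V(2,2) = max -> 7.757738
  V(1,0) = exp(-r*dt) * [p*0.000000 + (1-p)*2.158797] = 1.138807; exercise = 0.000000; V(1,0) = max -> 1.138807
  V(1,1) = exp(-r*dt) * [p*2.158797 + (1-p)*7.757738] = 5.073040; exercise = 3.921285; V(1,1) = max -> 5.073040
  V(0,0) = exp(-r*dt) * [p*1.138807 + (1-p)*5.073040] = 3.193456; exercise = 0.000000; V(0,0) = max -> 3.193456

Answer: Price = V(0,0) = 3.1935


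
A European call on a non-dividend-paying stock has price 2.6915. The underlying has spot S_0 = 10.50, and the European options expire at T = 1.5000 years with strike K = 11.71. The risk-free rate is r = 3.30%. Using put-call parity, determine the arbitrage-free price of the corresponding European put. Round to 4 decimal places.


Answer: Put price = 3.3360

Derivation:
Put-call parity: C - P = S_0 * exp(-qT) - K * exp(-rT).
S_0 * exp(-qT) = 10.5000 * 1.00000000 = 10.50000000
K * exp(-rT) = 11.7100 * 0.95170516 = 11.14446740
P = C - S*exp(-qT) + K*exp(-rT)
P = 2.6915 - 10.50000000 + 11.14446740 = 3.3360


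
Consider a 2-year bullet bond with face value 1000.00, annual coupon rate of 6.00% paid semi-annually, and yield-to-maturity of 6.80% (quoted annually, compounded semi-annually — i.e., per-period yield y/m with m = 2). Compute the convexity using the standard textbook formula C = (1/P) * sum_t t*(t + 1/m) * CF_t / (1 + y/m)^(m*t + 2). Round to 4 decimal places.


Coupon per period c = face * coupon_rate / m = 30.000000
Periods per year m = 2; per-period yield y/m = 0.034000
Number of cashflows N = 4
Cashflows (t years, CF_t, discount factor 1/(1+y/m)^(m*t), PV):
  t = 0.5000: CF_t = 30.000000, DF = 0.967118, PV = 29.013540
  t = 1.0000: CF_t = 30.000000, DF = 0.935317, PV = 28.059516
  t = 1.5000: CF_t = 30.000000, DF = 0.904562, PV = 27.136863
  t = 2.0000: CF_t = 1030.000000, DF = 0.874818, PV = 901.062819
Price P = sum_t PV_t = 985.272738
Convexity numerator sum_t t*(t + 1/m) * CF_t / (1+y/m)^(m*t + 2):
  t = 0.5000: term = 13.568431
  t = 1.0000: term = 39.366822
  t = 1.5000: term = 76.144724
  t = 2.0000: term = 4213.897781
Convexity = (1/P) * sum = 4342.977759 / 985.272738 = 4.407894

Answer: Convexity = 4.4079


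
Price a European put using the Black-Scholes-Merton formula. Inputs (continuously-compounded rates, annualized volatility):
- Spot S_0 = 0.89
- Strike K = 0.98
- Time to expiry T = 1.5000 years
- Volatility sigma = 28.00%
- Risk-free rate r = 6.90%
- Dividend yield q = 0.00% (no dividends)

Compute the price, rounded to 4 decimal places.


d1 = (ln(S/K) + (r - q + 0.5*sigma^2) * T) / (sigma * sqrt(T)) = 0.19236919
d2 = d1 - sigma * sqrt(T) = -0.15055937
exp(-rT) = 0.90167602; exp(-qT) = 1.00000000
P = K * exp(-rT) * N(-d2) - S_0 * exp(-qT) * N(-d1)
N(-d1) = 0.42372651; N(-d2) = 0.55983834
P = 0.9800 * 0.90167602 * 0.55983834 - 0.8900 * 1.00000000 * 0.42372651 = 0.1176

Answer: Price = 0.1176


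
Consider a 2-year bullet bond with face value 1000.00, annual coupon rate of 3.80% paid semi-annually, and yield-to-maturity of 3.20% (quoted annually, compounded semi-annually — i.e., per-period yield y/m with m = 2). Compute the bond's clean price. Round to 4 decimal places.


Answer: Price = 1011.5349

Derivation:
Coupon per period c = face * coupon_rate / m = 19.000000
Periods per year m = 2; per-period yield y/m = 0.016000
Number of cashflows N = 4
Cashflows (t years, CF_t, discount factor 1/(1+y/m)^(m*t), PV):
  t = 0.5000: CF_t = 19.000000, DF = 0.984252, PV = 18.700787
  t = 1.0000: CF_t = 19.000000, DF = 0.968752, PV = 18.406287
  t = 1.5000: CF_t = 19.000000, DF = 0.953496, PV = 18.116424
  t = 2.0000: CF_t = 1019.000000, DF = 0.938480, PV = 956.311442
Price P = sum_t PV_t = 1011.534941


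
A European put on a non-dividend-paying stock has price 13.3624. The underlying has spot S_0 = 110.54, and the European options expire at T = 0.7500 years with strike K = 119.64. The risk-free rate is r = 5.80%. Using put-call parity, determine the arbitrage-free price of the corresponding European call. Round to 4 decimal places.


Put-call parity: C - P = S_0 * exp(-qT) - K * exp(-rT).
S_0 * exp(-qT) = 110.5400 * 1.00000000 = 110.54000000
K * exp(-rT) = 119.6400 * 0.95743255 = 114.54723077
C = P + S*exp(-qT) - K*exp(-rT)
C = 13.3624 + 110.54000000 - 114.54723077 = 9.3552

Answer: Call price = 9.3552


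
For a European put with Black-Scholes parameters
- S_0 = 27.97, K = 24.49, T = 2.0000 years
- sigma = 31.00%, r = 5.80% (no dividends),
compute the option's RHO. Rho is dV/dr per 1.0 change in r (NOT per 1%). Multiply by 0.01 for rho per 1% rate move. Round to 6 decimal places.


Answer: Rho = -15.864992

Derivation:
d1 = 0.7868675964; d2 = 0.3484613921
phi(d1) = 0.2927258304; exp(-qT) = 1.0000000000; exp(-rT) = 0.8904752233
N(-d2) = 0.3637468519
Rho = -K*T*exp(-rT)*N(-d2) = -24.4900 * 2.0000 * 0.8904752233 * 0.3637468519 = -15.864992


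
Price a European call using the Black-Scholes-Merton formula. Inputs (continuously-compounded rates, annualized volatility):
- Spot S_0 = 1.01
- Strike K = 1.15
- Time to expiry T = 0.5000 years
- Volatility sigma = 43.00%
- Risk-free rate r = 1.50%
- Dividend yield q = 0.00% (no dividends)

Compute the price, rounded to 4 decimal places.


Answer: Price = 0.0746

Derivation:
d1 = (ln(S/K) + (r - q + 0.5*sigma^2) * T) / (sigma * sqrt(T)) = -0.25023888
d2 = d1 - sigma * sqrt(T) = -0.55429479
exp(-rT) = 0.99252805; exp(-qT) = 1.00000000
C = S_0 * exp(-qT) * N(d1) - K * exp(-rT) * N(d2)
N(d1) = 0.40120131; N(d2) = 0.28968856
C = 1.0100 * 1.00000000 * 0.40120131 - 1.1500 * 0.99252805 * 0.28968856 = 0.0746


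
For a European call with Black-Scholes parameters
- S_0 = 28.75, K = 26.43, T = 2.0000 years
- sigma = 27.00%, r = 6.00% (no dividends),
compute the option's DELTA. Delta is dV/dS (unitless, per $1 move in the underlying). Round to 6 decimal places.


Answer: Delta = 0.765939

Derivation:
d1 = 0.7255387991; d2 = 0.3437011373
phi(d1) = 0.3066213109; exp(-qT) = 1.0000000000; exp(-rT) = 0.8869204367
N(d1) = 0.7659392244
Delta = exp(-qT) * N(d1) = 1.0000000000 * 0.7659392244 = 0.765939


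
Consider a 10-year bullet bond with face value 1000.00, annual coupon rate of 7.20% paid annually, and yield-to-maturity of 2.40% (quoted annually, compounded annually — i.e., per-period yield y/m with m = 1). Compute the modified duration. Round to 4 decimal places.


Answer: Modified duration = 7.7235

Derivation:
Coupon per period c = face * coupon_rate / m = 72.000000
Periods per year m = 1; per-period yield y/m = 0.024000
Number of cashflows N = 10
Cashflows (t years, CF_t, discount factor 1/(1+y/m)^(m*t), PV):
  t = 1.0000: CF_t = 72.000000, DF = 0.976562, PV = 70.312500
  t = 2.0000: CF_t = 72.000000, DF = 0.953674, PV = 68.664551
  t = 3.0000: CF_t = 72.000000, DF = 0.931323, PV = 67.055225
  t = 4.0000: CF_t = 72.000000, DF = 0.909495, PV = 65.483619
  t = 5.0000: CF_t = 72.000000, DF = 0.888178, PV = 63.948846
  t = 6.0000: CF_t = 72.000000, DF = 0.867362, PV = 62.450045
  t = 7.0000: CF_t = 72.000000, DF = 0.847033, PV = 60.986372
  t = 8.0000: CF_t = 72.000000, DF = 0.827181, PV = 59.557004
  t = 9.0000: CF_t = 72.000000, DF = 0.807794, PV = 58.161137
  t = 10.0000: CF_t = 1072.000000, DF = 0.788861, PV = 845.658890
Price P = sum_t PV_t = 1422.278190
First compute Macaulay numerator sum_t t * PV_t:
  t * PV_t at t = 1.0000: 70.312500
  t * PV_t at t = 2.0000: 137.329102
  t * PV_t at t = 3.0000: 201.165676
  t * PV_t at t = 4.0000: 261.934474
  t * PV_t at t = 5.0000: 319.744231
  t * PV_t at t = 6.0000: 374.700271
  t * PV_t at t = 7.0000: 426.904605
  t * PV_t at t = 8.0000: 476.456033
  t * PV_t at t = 9.0000: 523.450231
  t * PV_t at t = 10.0000: 8456.588904
Macaulay duration D = 11248.586027 / 1422.278190 = 7.908851
Modified duration = D / (1 + y/m) = 7.908851 / (1 + 0.024000) = 7.723487


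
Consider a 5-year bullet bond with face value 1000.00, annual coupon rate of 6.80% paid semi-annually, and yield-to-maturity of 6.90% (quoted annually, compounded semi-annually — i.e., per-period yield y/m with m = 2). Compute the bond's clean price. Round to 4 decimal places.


Answer: Price = 995.8312

Derivation:
Coupon per period c = face * coupon_rate / m = 34.000000
Periods per year m = 2; per-period yield y/m = 0.034500
Number of cashflows N = 10
Cashflows (t years, CF_t, discount factor 1/(1+y/m)^(m*t), PV):
  t = 0.5000: CF_t = 34.000000, DF = 0.966651, PV = 32.866119
  t = 1.0000: CF_t = 34.000000, DF = 0.934413, PV = 31.770052
  t = 1.5000: CF_t = 34.000000, DF = 0.903251, PV = 30.710539
  t = 2.0000: CF_t = 34.000000, DF = 0.873128, PV = 29.686359
  t = 2.5000: CF_t = 34.000000, DF = 0.844010, PV = 28.696336
  t = 3.0000: CF_t = 34.000000, DF = 0.815863, PV = 27.739329
  t = 3.5000: CF_t = 34.000000, DF = 0.788654, PV = 26.814238
  t = 4.0000: CF_t = 34.000000, DF = 0.762353, PV = 25.919998
  t = 4.5000: CF_t = 34.000000, DF = 0.736929, PV = 25.055580
  t = 5.0000: CF_t = 1034.000000, DF = 0.712353, PV = 736.572650
Price P = sum_t PV_t = 995.831198


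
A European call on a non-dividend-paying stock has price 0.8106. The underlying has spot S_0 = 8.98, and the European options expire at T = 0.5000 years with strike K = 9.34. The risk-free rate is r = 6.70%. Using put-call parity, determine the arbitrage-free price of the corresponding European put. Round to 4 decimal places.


Answer: Put price = 0.8629

Derivation:
Put-call parity: C - P = S_0 * exp(-qT) - K * exp(-rT).
S_0 * exp(-qT) = 8.9800 * 1.00000000 = 8.98000000
K * exp(-rT) = 9.3400 * 0.96705491 = 9.03229287
P = C - S*exp(-qT) + K*exp(-rT)
P = 0.8106 - 8.98000000 + 9.03229287 = 0.8629


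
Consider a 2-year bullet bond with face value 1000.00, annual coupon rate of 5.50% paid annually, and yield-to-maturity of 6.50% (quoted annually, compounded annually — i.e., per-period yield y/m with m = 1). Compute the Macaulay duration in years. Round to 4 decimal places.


Coupon per period c = face * coupon_rate / m = 55.000000
Periods per year m = 1; per-period yield y/m = 0.065000
Number of cashflows N = 2
Cashflows (t years, CF_t, discount factor 1/(1+y/m)^(m*t), PV):
  t = 1.0000: CF_t = 55.000000, DF = 0.938967, PV = 51.643192
  t = 2.0000: CF_t = 1055.000000, DF = 0.881659, PV = 930.150543
Price P = sum_t PV_t = 981.793736
Macaulay numerator sum_t t * PV_t:
  t * PV_t at t = 1.0000: 51.643192
  t * PV_t at t = 2.0000: 1860.301087
Macaulay duration D = (sum_t t * PV_t) / P = 1911.944279 / 981.793736 = 1.947399

Answer: Macaulay duration = 1.9474 years


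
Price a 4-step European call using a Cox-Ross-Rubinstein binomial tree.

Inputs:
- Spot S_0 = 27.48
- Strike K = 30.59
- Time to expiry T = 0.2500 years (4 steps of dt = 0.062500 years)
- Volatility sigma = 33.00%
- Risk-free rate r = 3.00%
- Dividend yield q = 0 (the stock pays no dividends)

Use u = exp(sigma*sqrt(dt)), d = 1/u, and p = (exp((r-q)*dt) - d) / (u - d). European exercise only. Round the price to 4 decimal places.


Answer: Price = V(0,0) = 0.8743

Derivation:
dt = T/N = 0.062500
u = exp(sigma*sqrt(dt)) = 1.085999; d = 1/u = 0.920811
p = (exp((r-q)*dt) - d) / (u - d) = 0.490748
Discount per step: exp(-r*dt) = 0.998127
Stock lattice S(k, i) with i counting down-moves:
  k=0: S(0,0) = 27.4800
  k=1: S(1,0) = 29.8432; S(1,1) = 25.3039
  k=2: S(2,0) = 32.4097; S(2,1) = 27.4800; S(2,2) = 23.3001
  k=3: S(3,0) = 35.1969; S(3,1) = 29.8432; S(3,2) = 25.3039; S(3,3) = 21.4550
  k=4: S(4,0) = 38.2238; S(4,1) = 32.4097; S(4,2) = 27.4800; S(4,3) = 23.3001; S(4,4) = 19.7560
Terminal payoffs V(N, i) = max(S_T - K, 0):
  V(4,0) = 7.633804; V(4,1) = 1.819723; V(4,2) = 0.000000; V(4,3) = 0.000000; V(4,4) = 0.000000
Backward induction: V(k, i) = exp(-r*dt) * [p * V(k+1, i) + (1-p) * V(k+1, i+1)].
  V(3,0) = exp(-r*dt) * [p*7.633804 + (1-p)*1.819723] = 4.664219
  V(3,1) = exp(-r*dt) * [p*1.819723 + (1-p)*0.000000] = 0.891353
  V(3,2) = exp(-r*dt) * [p*0.000000 + (1-p)*0.000000] = 0.000000
  V(3,3) = exp(-r*dt) * [p*0.000000 + (1-p)*0.000000] = 0.000000
  V(2,0) = exp(-r*dt) * [p*4.664219 + (1-p)*0.891353] = 2.737741
  V(2,1) = exp(-r*dt) * [p*0.891353 + (1-p)*0.000000] = 0.436610
  V(2,2) = exp(-r*dt) * [p*0.000000 + (1-p)*0.000000] = 0.000000
  V(1,0) = exp(-r*dt) * [p*2.737741 + (1-p)*0.436610] = 1.562953
  V(1,1) = exp(-r*dt) * [p*0.436610 + (1-p)*0.000000] = 0.213864
  V(0,0) = exp(-r*dt) * [p*1.562953 + (1-p)*0.213864] = 0.874286


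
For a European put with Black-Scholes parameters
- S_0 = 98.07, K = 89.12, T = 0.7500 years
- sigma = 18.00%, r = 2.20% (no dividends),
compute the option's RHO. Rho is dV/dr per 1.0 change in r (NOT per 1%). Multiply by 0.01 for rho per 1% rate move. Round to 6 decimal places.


Answer: Rho = -17.126843

Derivation:
d1 = 0.7976910806; d2 = 0.6418065079
phi(d1) = 0.2902263732; exp(-qT) = 1.0000000000; exp(-rT) = 0.9836353794
N(-d2) = 0.2604994118
Rho = -K*T*exp(-rT)*N(-d2) = -89.1200 * 0.7500 * 0.9836353794 * 0.2604994118 = -17.126843


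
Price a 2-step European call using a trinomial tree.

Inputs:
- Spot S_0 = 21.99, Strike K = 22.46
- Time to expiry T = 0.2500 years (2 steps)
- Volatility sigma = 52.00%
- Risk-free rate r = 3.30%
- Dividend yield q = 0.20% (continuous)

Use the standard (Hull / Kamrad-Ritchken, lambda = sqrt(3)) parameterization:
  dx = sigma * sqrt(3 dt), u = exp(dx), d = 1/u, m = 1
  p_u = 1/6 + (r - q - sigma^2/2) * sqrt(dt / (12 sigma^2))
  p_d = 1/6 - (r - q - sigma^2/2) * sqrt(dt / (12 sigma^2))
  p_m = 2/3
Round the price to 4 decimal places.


Answer: Price = V(0,0) = 1.9087

Derivation:
dt = T/N = 0.125000; dx = sigma*sqrt(3*dt) = 0.318434
u = exp(dx) = 1.374972; d = 1/u = 0.727287
p_u = 0.146215, p_m = 0.666667, p_d = 0.187118
Discount per step: exp(-r*dt) = 0.995883
Stock lattice S(k, j) with j the centered position index:
  k=0: S(0,+0) = 21.9900
  k=1: S(1,-1) = 15.9930; S(1,+0) = 21.9900; S(1,+1) = 30.2356
  k=2: S(2,-2) = 11.6315; S(2,-1) = 15.9930; S(2,+0) = 21.9900; S(2,+1) = 30.2356; S(2,+2) = 41.5732
Terminal payoffs V(N, j) = max(S_T - K, 0):
  V(2,-2) = 0.000000; V(2,-1) = 0.000000; V(2,+0) = 0.000000; V(2,+1) = 7.775643; V(2,+2) = 19.113175
Backward induction: V(k, j) = exp(-r*dt) * [p_u * V(k+1, j+1) + p_m * V(k+1, j) + p_d * V(k+1, j-1)]
  V(1,-1) = exp(-r*dt) * [p_u*0.000000 + p_m*0.000000 + p_d*0.000000] = 0.000000
  V(1,+0) = exp(-r*dt) * [p_u*7.775643 + p_m*0.000000 + p_d*0.000000] = 1.132236
  V(1,+1) = exp(-r*dt) * [p_u*19.113175 + p_m*7.775643 + p_d*0.000000] = 7.945552
  V(0,+0) = exp(-r*dt) * [p_u*7.945552 + p_m*1.132236 + p_d*0.000000] = 1.908693


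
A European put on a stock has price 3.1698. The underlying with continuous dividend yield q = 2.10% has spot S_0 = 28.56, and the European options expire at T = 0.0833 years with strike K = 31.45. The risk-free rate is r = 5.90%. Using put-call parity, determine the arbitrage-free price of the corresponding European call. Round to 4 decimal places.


Answer: Call price = 0.3841

Derivation:
Put-call parity: C - P = S_0 * exp(-qT) - K * exp(-rT).
S_0 * exp(-qT) = 28.5600 * 0.99825223 = 28.51008366
K * exp(-rT) = 31.4500 * 0.99509736 = 31.29581189
C = P + S*exp(-qT) - K*exp(-rT)
C = 3.1698 + 28.51008366 - 31.29581189 = 0.3841


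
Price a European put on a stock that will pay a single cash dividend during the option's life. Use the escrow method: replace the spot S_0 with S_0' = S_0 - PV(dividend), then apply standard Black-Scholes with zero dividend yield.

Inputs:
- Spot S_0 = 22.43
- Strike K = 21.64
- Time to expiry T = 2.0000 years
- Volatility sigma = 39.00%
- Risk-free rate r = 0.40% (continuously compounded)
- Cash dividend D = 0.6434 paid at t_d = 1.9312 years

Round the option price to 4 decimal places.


PV(D) = D * exp(-r * t_d) = 0.6434 * 0.99230496 = 0.63844901
S_0' = S_0 - PV(D) = 22.4300 - 0.63844901 = 21.79155099
d1 = (ln(S_0'/K) + (r + sigma^2/2)*T) / (sigma*sqrt(T)) = 0.30292975
d2 = d1 - sigma*sqrt(T) = -0.24861354
exp(-rT) = 0.99203191
N(-d1) = 0.38097170; N(-d2) = 0.59817013
P = K * exp(-rT) * N(-d2) - S_0' * N(-d1) = 21.6400 * 0.99203191 * 0.59817013 - 21.79155099 * 0.38097170 = 4.5393

Answer: Price = 4.5393


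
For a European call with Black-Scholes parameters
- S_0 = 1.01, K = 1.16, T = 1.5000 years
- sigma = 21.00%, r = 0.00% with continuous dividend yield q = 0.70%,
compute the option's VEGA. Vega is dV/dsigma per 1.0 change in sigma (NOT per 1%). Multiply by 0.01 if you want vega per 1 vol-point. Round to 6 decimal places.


Answer: Vega = 0.441190

Derivation:
d1 = -0.4506076442; d2 = -0.7078040672
phi(d1) = 0.3604283269; exp(-qT) = 0.9895549326; exp(-rT) = 1.0000000000
Vega = S * exp(-qT) * phi(d1) * sqrt(T) = 1.0100 * 0.9895549326 * 0.3604283269 * 1.2247448714 = 0.441190


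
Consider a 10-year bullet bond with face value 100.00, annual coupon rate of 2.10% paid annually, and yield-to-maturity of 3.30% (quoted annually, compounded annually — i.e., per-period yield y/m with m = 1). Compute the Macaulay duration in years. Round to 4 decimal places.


Coupon per period c = face * coupon_rate / m = 2.100000
Periods per year m = 1; per-period yield y/m = 0.033000
Number of cashflows N = 10
Cashflows (t years, CF_t, discount factor 1/(1+y/m)^(m*t), PV):
  t = 1.0000: CF_t = 2.100000, DF = 0.968054, PV = 2.032914
  t = 2.0000: CF_t = 2.100000, DF = 0.937129, PV = 1.967971
  t = 3.0000: CF_t = 2.100000, DF = 0.907192, PV = 1.905102
  t = 4.0000: CF_t = 2.100000, DF = 0.878211, PV = 1.844242
  t = 5.0000: CF_t = 2.100000, DF = 0.850156, PV = 1.785327
  t = 6.0000: CF_t = 2.100000, DF = 0.822997, PV = 1.728293
  t = 7.0000: CF_t = 2.100000, DF = 0.796705, PV = 1.673081
  t = 8.0000: CF_t = 2.100000, DF = 0.771254, PV = 1.619633
  t = 9.0000: CF_t = 2.100000, DF = 0.746616, PV = 1.567893
  t = 10.0000: CF_t = 102.100000, DF = 0.722764, PV = 73.794251
Price P = sum_t PV_t = 89.918707
Macaulay numerator sum_t t * PV_t:
  t * PV_t at t = 1.0000: 2.032914
  t * PV_t at t = 2.0000: 3.935942
  t * PV_t at t = 3.0000: 5.715307
  t * PV_t at t = 4.0000: 7.376970
  t * PV_t at t = 5.0000: 8.926633
  t * PV_t at t = 6.0000: 10.369758
  t * PV_t at t = 7.0000: 11.711569
  t * PV_t at t = 8.0000: 12.957067
  t * PV_t at t = 9.0000: 14.111036
  t * PV_t at t = 10.0000: 737.942506
Macaulay duration D = (sum_t t * PV_t) / P = 815.079702 / 89.918707 = 9.064629

Answer: Macaulay duration = 9.0646 years


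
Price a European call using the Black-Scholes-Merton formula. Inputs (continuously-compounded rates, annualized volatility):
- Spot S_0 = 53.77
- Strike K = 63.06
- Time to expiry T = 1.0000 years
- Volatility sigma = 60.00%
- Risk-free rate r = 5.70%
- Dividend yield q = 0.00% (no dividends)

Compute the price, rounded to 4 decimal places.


d1 = (ln(S/K) + (r - q + 0.5*sigma^2) * T) / (sigma * sqrt(T)) = 0.12938173
d2 = d1 - sigma * sqrt(T) = -0.47061827
exp(-rT) = 0.94459407; exp(-qT) = 1.00000000
C = S_0 * exp(-qT) * N(d1) - K * exp(-rT) * N(d2)
N(d1) = 0.55147220; N(d2) = 0.31895668
C = 53.7700 * 1.00000000 * 0.55147220 - 63.0600 * 0.94459407 * 0.31895668 = 10.6537

Answer: Price = 10.6537


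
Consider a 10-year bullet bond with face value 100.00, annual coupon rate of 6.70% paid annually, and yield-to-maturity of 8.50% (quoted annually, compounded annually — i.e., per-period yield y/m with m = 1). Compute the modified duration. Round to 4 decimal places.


Coupon per period c = face * coupon_rate / m = 6.700000
Periods per year m = 1; per-period yield y/m = 0.085000
Number of cashflows N = 10
Cashflows (t years, CF_t, discount factor 1/(1+y/m)^(m*t), PV):
  t = 1.0000: CF_t = 6.700000, DF = 0.921659, PV = 6.175115
  t = 2.0000: CF_t = 6.700000, DF = 0.849455, PV = 5.691350
  t = 3.0000: CF_t = 6.700000, DF = 0.782908, PV = 5.245484
  t = 4.0000: CF_t = 6.700000, DF = 0.721574, PV = 4.834548
  t = 5.0000: CF_t = 6.700000, DF = 0.665045, PV = 4.455804
  t = 6.0000: CF_t = 6.700000, DF = 0.612945, PV = 4.106732
  t = 7.0000: CF_t = 6.700000, DF = 0.564926, PV = 3.785007
  t = 8.0000: CF_t = 6.700000, DF = 0.520669, PV = 3.488485
  t = 9.0000: CF_t = 6.700000, DF = 0.479880, PV = 3.215194
  t = 10.0000: CF_t = 106.700000, DF = 0.442285, PV = 47.191854
Price P = sum_t PV_t = 88.189573
First compute Macaulay numerator sum_t t * PV_t:
  t * PV_t at t = 1.0000: 6.175115
  t * PV_t at t = 2.0000: 11.382701
  t * PV_t at t = 3.0000: 15.736453
  t * PV_t at t = 4.0000: 19.338191
  t * PV_t at t = 5.0000: 22.279022
  t * PV_t at t = 6.0000: 24.640393
  t * PV_t at t = 7.0000: 26.495046
  t * PV_t at t = 8.0000: 27.907882
  t * PV_t at t = 9.0000: 28.936744
  t * PV_t at t = 10.0000: 471.918538
Macaulay duration D = 654.810084 / 88.189573 = 7.425028
Modified duration = D / (1 + y/m) = 7.425028 / (1 + 0.085000) = 6.843344

Answer: Modified duration = 6.8433


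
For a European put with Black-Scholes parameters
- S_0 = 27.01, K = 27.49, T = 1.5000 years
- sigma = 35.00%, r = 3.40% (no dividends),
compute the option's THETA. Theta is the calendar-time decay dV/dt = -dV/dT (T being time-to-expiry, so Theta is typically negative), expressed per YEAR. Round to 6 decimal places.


Answer: Theta = -0.983024

Derivation:
d1 = 0.2922121486; d2 = -0.1364485564
phi(d1) = 0.3822683221; exp(-qT) = 1.0000000000; exp(-rT) = 0.9502786705
Theta = -S*exp(-qT)*phi(d1)*sigma/(2*sqrt(T)) + r*K*exp(-rT)*N(-d2) - q*S*exp(-qT)*N(-d1)
N(-d1) = 0.3850622118; N(-d2) = 0.5542666549; sqrt(T) = 1.2247448714
Term 1 = -27.0100 * 1.0000000000 * 0.3822683221 * 0.3500 / (2 * 1.2247448714) = -1.4753168874
Term 2 = 0.0340 * 27.4900 * 0.9502786705 * 0.5542666549 = 0.4922926936
Term 3 = 0 (no dividend yield, q = 0)
Theta = -1.4753168874 + (0.4922926936) + (0.0000000000) = -0.983024


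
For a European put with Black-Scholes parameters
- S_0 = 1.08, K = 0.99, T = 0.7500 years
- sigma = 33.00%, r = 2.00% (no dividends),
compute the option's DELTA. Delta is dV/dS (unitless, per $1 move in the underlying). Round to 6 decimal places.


Answer: Delta = -0.308593

Derivation:
d1 = 0.4998414399; d2 = 0.2140530567
phi(d1) = 0.3520932352; exp(-qT) = 1.0000000000; exp(-rT) = 0.9851119396
N(-d1) = 0.3085933645
Delta = -exp(-qT) * N(-d1) = -1.0000000000 * 0.3085933645 = -0.308593


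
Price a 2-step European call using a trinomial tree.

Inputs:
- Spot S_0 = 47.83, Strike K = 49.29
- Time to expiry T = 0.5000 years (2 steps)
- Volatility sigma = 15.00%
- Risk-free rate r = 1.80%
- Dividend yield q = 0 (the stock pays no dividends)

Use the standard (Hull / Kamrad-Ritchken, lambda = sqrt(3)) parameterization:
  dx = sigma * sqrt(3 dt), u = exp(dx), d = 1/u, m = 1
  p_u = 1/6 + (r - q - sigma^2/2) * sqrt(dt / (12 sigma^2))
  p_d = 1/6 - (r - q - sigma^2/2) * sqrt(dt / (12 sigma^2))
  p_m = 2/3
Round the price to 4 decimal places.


dt = T/N = 0.250000; dx = sigma*sqrt(3*dt) = 0.129904
u = exp(dx) = 1.138719; d = 1/u = 0.878180
p_u = 0.173162, p_m = 0.666667, p_d = 0.160171
Discount per step: exp(-r*dt) = 0.995510
Stock lattice S(k, j) with j the centered position index:
  k=0: S(0,+0) = 47.8300
  k=1: S(1,-1) = 42.0033; S(1,+0) = 47.8300; S(1,+1) = 54.4649
  k=2: S(2,-2) = 36.8865; S(2,-1) = 42.0033; S(2,+0) = 47.8300; S(2,+1) = 54.4649; S(2,+2) = 62.0202
Terminal payoffs V(N, j) = max(S_T - K, 0):
  V(2,-2) = 0.000000; V(2,-1) = 0.000000; V(2,+0) = 0.000000; V(2,+1) = 5.174922; V(2,+2) = 12.730234
Backward induction: V(k, j) = exp(-r*dt) * [p_u * V(k+1, j+1) + p_m * V(k+1, j) + p_d * V(k+1, j-1)]
  V(1,-1) = exp(-r*dt) * [p_u*0.000000 + p_m*0.000000 + p_d*0.000000] = 0.000000
  V(1,+0) = exp(-r*dt) * [p_u*5.174922 + p_m*0.000000 + p_d*0.000000] = 0.892076
  V(1,+1) = exp(-r*dt) * [p_u*12.730234 + p_m*5.174922 + p_d*0.000000] = 5.628952
  V(0,+0) = exp(-r*dt) * [p_u*5.628952 + p_m*0.892076 + p_d*0.000000] = 1.562390

Answer: Price = V(0,0) = 1.5624
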